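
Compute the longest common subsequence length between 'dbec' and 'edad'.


DP table for LCS of 'dbec' and 'edad':
       e  d  a  d
    0  0  0  0  0
  d 0  0  1  1  1
  b 0  0  1  1  1
  e 0  1  1  1  1
  c 0  1  1  1  1
LCS: 'd'
LCS length = 1

1


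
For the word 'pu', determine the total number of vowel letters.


Scanning each character of 'pu':
  Position 1: 'p' -> consonant (running count: 0)
  Position 2: 'u' -> vowel (running count: 1)
Total vowels: 1

1


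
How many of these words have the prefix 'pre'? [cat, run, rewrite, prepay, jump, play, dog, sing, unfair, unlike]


Checking each word for prefix 'pre':
  'cat' -> no (count: 0)
  'run' -> no (count: 0)
  'rewrite' -> no (count: 0)
  'prepay' -> YES, starts with 'pre' (count: 1)
  'jump' -> no (count: 1)
  'play' -> no (count: 1)
  'dog' -> no (count: 1)
  'sing' -> no (count: 1)
  'unfair' -> no (count: 1)
  'unlike' -> no (count: 1)
Total with prefix 'pre': 1

1


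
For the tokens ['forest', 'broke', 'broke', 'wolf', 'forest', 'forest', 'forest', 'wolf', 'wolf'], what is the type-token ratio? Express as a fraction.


Tokens: 9
Unique types: ('broke', 'forest', 'wolf') = 3
TTR = 3/9
Simplify: divide both by 3 -> 1/3
TTR = 1/3

1/3


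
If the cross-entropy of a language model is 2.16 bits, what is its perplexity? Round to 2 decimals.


Perplexity formula: PP = 2^H
H = 2.16
PP = 2^2.16
Decompose: 2^2.16 = 2^2 * 2^0.16
2^2 = 4, 2^0.16 ~ 1.1172871
PP ~ 4 * 1.1172871 = 4.4691484
Rounded to 2 decimals: 4.47

4.47


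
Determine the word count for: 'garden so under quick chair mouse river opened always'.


Counting words by splitting on spaces:
  Word 1: 'garden'
  Word 2: 'so'
  Word 3: 'under'
  Word 4: 'quick'
  Word 5: 'chair'
  Word 6: 'mouse'
  Word 7: 'river'
  Word 8: 'opened'
  Word 9: 'always'
Total words: 9

9


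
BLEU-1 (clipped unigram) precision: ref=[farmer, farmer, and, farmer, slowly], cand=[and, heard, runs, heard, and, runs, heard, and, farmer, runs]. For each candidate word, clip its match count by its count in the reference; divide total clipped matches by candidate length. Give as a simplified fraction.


Reference word counts: {'and': 1, 'farmer': 3, 'slowly': 1}
Checking each candidate word (with clipping):
  'and' -> in reference (ref count 1, used 1/1) -> match (matches: 1)
  'heard' -> not in reference -> no match (matches: 1)
  'runs' -> not in reference -> no match (matches: 1)
  'heard' -> not in reference -> no match (matches: 1)
  'and' -> ref count 1 already used up (1/1) -> clipped, no match (matches: 1)
  'runs' -> not in reference -> no match (matches: 1)
  'heard' -> not in reference -> no match (matches: 1)
  'and' -> ref count 1 already used up (1/1) -> clipped, no match (matches: 1)
  'farmer' -> in reference (ref count 3, used 1/3) -> match (matches: 2)
  'runs' -> not in reference -> no match (matches: 2)
Clipped matches: 2, Candidate length: 10
Precision = 2/10 = 1/5

1/5


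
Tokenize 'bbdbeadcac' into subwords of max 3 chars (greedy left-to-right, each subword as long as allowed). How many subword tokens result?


'bbdbeadcac' has 10 characters.
Chunking with max size 3:
  Chunk 1: 'bbd' (positions 0-2)
  Chunk 2: 'bea' (positions 3-5)
  Chunk 3: 'dca' (positions 6-8)
  Chunk 4: 'c' (positions 9-9)
Total chunks: ceil(10 / 3) = 4

4


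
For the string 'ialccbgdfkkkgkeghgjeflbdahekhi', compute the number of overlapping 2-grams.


String 'ialccbgdfkkkgkeghgjeflbdahekhi' has length L = 30.
Number of overlapping n-grams = L - n + 1
Substituting: 30 - 2 + 1 = 29

29


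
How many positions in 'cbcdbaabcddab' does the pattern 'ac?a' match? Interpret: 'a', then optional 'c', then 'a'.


Pattern: ac?a means 'a', then optional 'c', then 'a'.
Scanning 'cbcdbaabcddab' position-by-position:
  Pos 0: window 'cbc' -> no
  Pos 1: window 'bcd' -> no
  Pos 2: window 'cdb' -> no
  Pos 3: window 'dba' -> no
  Pos 4: window 'baa' -> no
  Pos 5: window 'aab' -> MATCH
  Pos 6: window 'abc' -> no
  Pos 7: window 'bcd' -> no
  Pos 8: window 'cdd' -> no
  Pos 9: window 'dda' -> no
  Pos 10: window 'dab' -> no
  Pos 11: window 'ab' -> no
  Pos 12: window 'b' -> no
Total matches: 1

1


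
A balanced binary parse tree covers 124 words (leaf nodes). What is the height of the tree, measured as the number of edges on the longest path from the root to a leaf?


In a balanced binary tree with n leaves the deepest leaf is ceil(log2(n)) edges below the root.
log2(124) = 6.9542
ceil(6.9542) = 7
height (edges) = 7

7


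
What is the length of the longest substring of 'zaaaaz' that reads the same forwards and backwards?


Scanning 'zaaaaz' for palindromic substrings.
Substring at positions 0-5: 'zaaaaz'.
Check: reverse('zaaaaz') = 'zaaaaz' -> palindrome confirmed.
No longer palindromic substring exists; longest length = 6

6


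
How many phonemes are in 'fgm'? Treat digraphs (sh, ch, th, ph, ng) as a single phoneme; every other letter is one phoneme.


Parsing 'fgm' greedily, digraphs first:
  'f' -> consonant phoneme (phonemes so far: 1)
  'g' -> consonant phoneme (phonemes so far: 2)
  'm' -> consonant phoneme (phonemes so far: 3)
Total phonemes: 3

3


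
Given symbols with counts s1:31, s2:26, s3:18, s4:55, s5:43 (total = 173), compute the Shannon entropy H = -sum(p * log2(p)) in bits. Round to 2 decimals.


Computing entropy H = -sum(p_i * log2(p_i)):
  s1: p = 31/173 = 0.1792, -p*log2(p) = 0.4445
  s2: p = 26/173 = 0.1503, -p*log2(p) = 0.4109
  s3: p = 18/173 = 0.1040, -p*log2(p) = 0.3397
  s4: p = 55/173 = 0.3179, -p*log2(p) = 0.5256
  s5: p = 43/173 = 0.2486, -p*log2(p) = 0.4992
H = sum of terms = 2.2199
Rounded to 2 decimals: 2.22

2.22


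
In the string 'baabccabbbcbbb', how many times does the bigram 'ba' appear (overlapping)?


Scanning 'baabccabbbcbbb' for bigram 'ba':
  Position 0: 'ba' -> MATCH
  Position 1: 'aa' -> no
  Position 2: 'ab' -> no
  Position 3: 'bc' -> no
  Position 4: 'cc' -> no
  Position 5: 'ca' -> no
  Position 6: 'ab' -> no
  Position 7: 'bb' -> no
  Position 8: 'bb' -> no
  Position 9: 'bc' -> no
  Position 10: 'cb' -> no
  Position 11: 'bb' -> no
  Position 12: 'bb' -> no
Total matches: 1

1


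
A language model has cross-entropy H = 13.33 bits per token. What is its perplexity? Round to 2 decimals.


Perplexity formula: PP = 2^H
H = 13.33
PP = 2^13.33
Decompose: 2^13.33 = 2^13 * 2^0.33
2^13 = 8192, 2^0.33 ~ 1.2570134
PP ~ 8192 * 1.2570134 = 10297.4537728
Rounded to 2 decimals: 10297.45

10297.45


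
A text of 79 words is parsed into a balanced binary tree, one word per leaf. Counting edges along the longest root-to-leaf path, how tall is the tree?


In a balanced binary tree with n leaves the deepest leaf is ceil(log2(n)) edges below the root.
log2(79) = 6.3038
ceil(6.3038) = 7
height (edges) = 7

7


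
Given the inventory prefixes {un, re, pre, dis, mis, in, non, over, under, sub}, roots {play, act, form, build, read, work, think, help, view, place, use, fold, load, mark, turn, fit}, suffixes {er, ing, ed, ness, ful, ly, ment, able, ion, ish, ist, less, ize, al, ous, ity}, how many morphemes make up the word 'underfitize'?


Segmenting 'underfitize' against the inventory:
  'under' -> prefix (morpheme 1)
  'fit' -> root (morpheme 2)
  'ize' -> suffix (morpheme 3)
Total morphemes: 3

3


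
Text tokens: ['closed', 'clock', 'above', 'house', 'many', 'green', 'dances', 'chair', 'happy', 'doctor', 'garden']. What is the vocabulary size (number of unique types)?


Listing all tokens and tracking unique types:
  Token 1: 'closed' -> NEW (unique so far: 1)
  Token 2: 'clock' -> NEW (unique so far: 2)
  Token 3: 'above' -> NEW (unique so far: 3)
  Token 4: 'house' -> NEW (unique so far: 4)
  Token 5: 'many' -> NEW (unique so far: 5)
  Token 6: 'green' -> NEW (unique so far: 6)
  Token 7: 'dances' -> NEW (unique so far: 7)
  Token 8: 'chair' -> NEW (unique so far: 8)
  Token 9: 'happy' -> NEW (unique so far: 9)
  Token 10: 'doctor' -> NEW (unique so far: 10)
  Token 11: 'garden' -> NEW (unique so far: 11)
Unique types: ('above', 'chair', 'clock', 'closed', 'dances', 'doctor', 'garden', 'green', 'happy', 'house', 'many')
Vocabulary size: 11

11


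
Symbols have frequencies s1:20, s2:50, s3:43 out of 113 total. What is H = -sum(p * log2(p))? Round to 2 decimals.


Computing entropy H = -sum(p_i * log2(p_i)):
  s1: p = 20/113 = 0.1770, -p*log2(p) = 0.4422
  s2: p = 50/113 = 0.4425, -p*log2(p) = 0.5205
  s3: p = 43/113 = 0.3805, -p*log2(p) = 0.5304
H = sum of terms = 1.4931
Rounded to 2 decimals: 1.49

1.49


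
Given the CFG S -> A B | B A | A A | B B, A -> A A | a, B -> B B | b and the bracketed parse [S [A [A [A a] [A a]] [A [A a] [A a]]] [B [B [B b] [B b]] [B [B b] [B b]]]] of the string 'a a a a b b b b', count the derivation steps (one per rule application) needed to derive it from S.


Every bracketed nonterminal node [X ...] in the tree is produced by exactly one rule application.
Reading the tree off as a leftmost derivation:
  Step 1: S  =>  A B   (applied S -> A B)
  Step 2: A B  =>  A A B   (applied A -> A A)
  Step 3: A A B  =>  A A A B   (applied A -> A A)
  Step 4: A A A B  =>  a A A B   (applied A -> a)
  Step 5: a A A B  =>  a a A B   (applied A -> a)
  Step 6: a a A B  =>  a a A A B   (applied A -> A A)
  Step 7: a a A A B  =>  a a a A B   (applied A -> a)
  Step 8: a a a A B  =>  a a a a B   (applied A -> a)
  Step 9: a a a a B  =>  a a a a B B   (applied B -> B B)
  Step 10: a a a a B B  =>  a a a a B B B   (applied B -> B B)
  Step 11: a a a a B B B  =>  a a a a b B B   (applied B -> b)
  Step 12: a a a a b B B  =>  a a a a b b B   (applied B -> b)
  Step 13: a a a a b b B  =>  a a a a b b B B   (applied B -> B B)
  Step 14: a a a a b b B B  =>  a a a a b b b B   (applied B -> b)
  Step 15: a a a a b b b B  =>  a a a a b b b b   (applied B -> b)
Final yield: a a a a b b b b
Total rewrite steps: 15

15


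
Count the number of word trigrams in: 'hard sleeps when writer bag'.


Word trigrams from [5] words:
  Trigram 1: (hard sleeps when)
  Trigram 2: (sleeps when writer)
  Trigram 3: (when writer bag)
Total word trigrams: 5 - 2 = 3

3


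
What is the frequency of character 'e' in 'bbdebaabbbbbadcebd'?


Scanning 'bbdebaabbbbbadcebd' for 'e':
  Position 3: 'e' -> MATCH (count: 1)
  Position 15: 'e' -> MATCH (count: 2)
Total occurrences of 'e': 2

2


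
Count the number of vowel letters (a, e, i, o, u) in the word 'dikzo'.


Scanning each character of 'dikzo':
  Position 1: 'd' -> consonant (running count: 0)
  Position 2: 'i' -> vowel (running count: 1)
  Position 3: 'k' -> consonant (running count: 1)
  Position 4: 'z' -> consonant (running count: 1)
  Position 5: 'o' -> vowel (running count: 2)
Total vowels: 2

2


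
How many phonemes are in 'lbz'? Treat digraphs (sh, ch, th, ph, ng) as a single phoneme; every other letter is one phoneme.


Parsing 'lbz' greedily, digraphs first:
  'l' -> consonant phoneme (phonemes so far: 1)
  'b' -> consonant phoneme (phonemes so far: 2)
  'z' -> consonant phoneme (phonemes so far: 3)
Total phonemes: 3

3


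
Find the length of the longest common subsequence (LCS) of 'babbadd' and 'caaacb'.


DP table for LCS of 'babbadd' and 'caaacb':
       c  a  a  a  c  b
    0  0  0  0  0  0  0
  b 0  0  0  0  0  0  1
  a 0  0  1  1  1  1  1
  b 0  0  1  1  1  1  2
  b 0  0  1  1  1  1  2
  a 0  0  1  2  2  2  2
  d 0  0  1  2  2  2  2
  d 0  0  1  2  2  2  2
LCS: 'ab'
LCS length = 2

2


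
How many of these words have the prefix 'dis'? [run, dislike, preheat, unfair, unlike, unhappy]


Checking each word for prefix 'dis':
  'run' -> no (count: 0)
  'dislike' -> YES, starts with 'dis' (count: 1)
  'preheat' -> no (count: 1)
  'unfair' -> no (count: 1)
  'unlike' -> no (count: 1)
  'unhappy' -> no (count: 1)
Total with prefix 'dis': 1

1


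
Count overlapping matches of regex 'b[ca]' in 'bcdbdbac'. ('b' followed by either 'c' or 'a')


Pattern: b[ca] means 'b' followed by either 'c' or 'a'.
Scanning 'bcdbdbac' position-by-position:
  Pos 0: window 'bc' -> MATCH
  Pos 1: window 'cd' -> no
  Pos 2: window 'db' -> no
  Pos 3: window 'bd' -> no
  Pos 4: window 'db' -> no
  Pos 5: window 'ba' -> MATCH
  Pos 6: window 'ac' -> no
  Pos 7: window 'c' -> no
Total matches: 2

2


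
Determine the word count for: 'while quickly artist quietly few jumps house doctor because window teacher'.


Counting words by splitting on spaces:
  Word 1: 'while'
  Word 2: 'quickly'
  Word 3: 'artist'
  Word 4: 'quietly'
  Word 5: 'few'
  Word 6: 'jumps'
  Word 7: 'house'
  Word 8: 'doctor'
  Word 9: 'because'
  Word 10: 'window'
  Word 11: 'teacher'
Total words: 11

11


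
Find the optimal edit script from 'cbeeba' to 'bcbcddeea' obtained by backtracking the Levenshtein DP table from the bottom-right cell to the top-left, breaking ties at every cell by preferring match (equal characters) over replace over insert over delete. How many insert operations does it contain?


Edit distance = 5. Backtracking from cell (6, 9) with preference match > replace > insert > delete,
then listing the resulting alignment 'cbeeba' -> 'bcbcddeea' left to right:
  Step 1: insert 'b' [insertion #1]
  Step 2: keep 'c'
  Step 3: keep 'b'
  Step 4: insert 'c' [insertion #2]
  Step 5: insert 'd' [insertion #3]
  Step 6: replace e->d
  Step 7: keep 'e'
  Step 8: replace b->e
  Step 9: keep 'a'
Total insertions: 3

3


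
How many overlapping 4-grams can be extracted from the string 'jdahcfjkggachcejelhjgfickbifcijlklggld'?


String 'jdahcfjkggachcejelhjgfickbifcijlklggld' has length L = 38.
Number of overlapping n-grams = L - n + 1
Substituting: 38 - 4 + 1 = 35

35


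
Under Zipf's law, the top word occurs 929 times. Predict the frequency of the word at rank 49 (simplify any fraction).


Zipf's law: freq(rank) = f1 / rank
f1 = 929, rank = 49
freq = 929 / 49
GCD(929, 49) = 1
Simplified: 929/49

929/49


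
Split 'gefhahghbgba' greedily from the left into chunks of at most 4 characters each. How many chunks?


'gefhahghbgba' has 12 characters.
Chunking with max size 4:
  Chunk 1: 'gefh' (positions 0-3)
  Chunk 2: 'ahgh' (positions 4-7)
  Chunk 3: 'bgba' (positions 8-11)
Total chunks: ceil(12 / 4) = 3

3


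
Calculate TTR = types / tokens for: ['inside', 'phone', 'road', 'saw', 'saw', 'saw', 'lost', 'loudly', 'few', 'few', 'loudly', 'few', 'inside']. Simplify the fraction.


Tokens: 13
Unique types: ('few', 'inside', 'lost', 'loudly', 'phone', 'road', 'saw') = 7
TTR = 7/13
Already in lowest terms.

7/13


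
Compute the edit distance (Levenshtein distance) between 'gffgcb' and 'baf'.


Building DP table for s1='gffgcb' (len 6) and s2='baf' (len 3):
       b  a  f
    0  1  2  3
  g 1  1  2  3
  f 2  2  2  2
  f 3  3  3  2
  g 4  4  4  3
  c 5  5  5  4
  b 6  5  6  5
Edit distance = dp[6][3] = 5

5


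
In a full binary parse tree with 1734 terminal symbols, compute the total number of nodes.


Leaf nodes (terminals): 1734
Internal nodes = n - 1 = 1734 - 1 = 1733
Total = leaves + internal = 1734 + 1733 = 3467

3467


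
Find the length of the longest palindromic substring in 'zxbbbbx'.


Scanning 'zxbbbbx' for palindromic substrings.
Substring at positions 1-6: 'xbbbbx'.
Check: reverse('xbbbbx') = 'xbbbbx' -> palindrome confirmed.
Neighbouring characters ('z' / '-') break symmetry, so it cannot extend further.
No longer palindromic substring exists; longest length = 6

6


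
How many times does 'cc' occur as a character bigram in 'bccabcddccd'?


Scanning 'bccabcddccd' for bigram 'cc':
  Position 0: 'bc' -> no
  Position 1: 'cc' -> MATCH
  Position 2: 'ca' -> no
  Position 3: 'ab' -> no
  Position 4: 'bc' -> no
  Position 5: 'cd' -> no
  Position 6: 'dd' -> no
  Position 7: 'dc' -> no
  Position 8: 'cc' -> MATCH
  Position 9: 'cd' -> no
Total matches: 2

2


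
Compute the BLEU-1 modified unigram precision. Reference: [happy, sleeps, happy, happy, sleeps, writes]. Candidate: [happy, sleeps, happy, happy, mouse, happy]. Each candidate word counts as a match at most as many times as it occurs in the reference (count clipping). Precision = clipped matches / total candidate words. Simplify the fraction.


Reference word counts: {'happy': 3, 'sleeps': 2, 'writes': 1}
Checking each candidate word (with clipping):
  'happy' -> in reference (ref count 3, used 1/3) -> match (matches: 1)
  'sleeps' -> in reference (ref count 2, used 1/2) -> match (matches: 2)
  'happy' -> in reference (ref count 3, used 2/3) -> match (matches: 3)
  'happy' -> in reference (ref count 3, used 3/3) -> match (matches: 4)
  'mouse' -> not in reference -> no match (matches: 4)
  'happy' -> ref count 3 already used up (3/3) -> clipped, no match (matches: 4)
Clipped matches: 4, Candidate length: 6
Precision = 4/6 = 2/3

2/3


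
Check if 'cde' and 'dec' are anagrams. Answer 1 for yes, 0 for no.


Sort characters of 'cde': 'cde'
Sort characters of 'dec': 'cde'
Sorted forms match -> they ARE anagrams
Result: 1

1


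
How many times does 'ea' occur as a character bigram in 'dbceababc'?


Scanning 'dbceababc' for bigram 'ea':
  Position 0: 'db' -> no
  Position 1: 'bc' -> no
  Position 2: 'ce' -> no
  Position 3: 'ea' -> MATCH
  Position 4: 'ab' -> no
  Position 5: 'ba' -> no
  Position 6: 'ab' -> no
  Position 7: 'bc' -> no
Total matches: 1

1


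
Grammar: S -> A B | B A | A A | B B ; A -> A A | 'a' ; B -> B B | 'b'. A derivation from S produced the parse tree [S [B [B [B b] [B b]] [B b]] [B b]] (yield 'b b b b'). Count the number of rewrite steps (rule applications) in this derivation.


Every bracketed nonterminal node [X ...] in the tree is produced by exactly one rule application.
Reading the tree off as a leftmost derivation:
  Step 1: S  =>  B B   (applied S -> B B)
  Step 2: B B  =>  B B B   (applied B -> B B)
  Step 3: B B B  =>  B B B B   (applied B -> B B)
  Step 4: B B B B  =>  b B B B   (applied B -> b)
  Step 5: b B B B  =>  b b B B   (applied B -> b)
  Step 6: b b B B  =>  b b b B   (applied B -> b)
  Step 7: b b b B  =>  b b b b   (applied B -> b)
Final yield: b b b b
Total rewrite steps: 7

7


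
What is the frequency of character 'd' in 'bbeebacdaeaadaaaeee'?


Scanning 'bbeebacdaeaadaaaeee' for 'd':
  Position 7: 'd' -> MATCH (count: 1)
  Position 12: 'd' -> MATCH (count: 2)
Total occurrences of 'd': 2

2


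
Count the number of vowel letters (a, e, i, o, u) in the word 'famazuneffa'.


Scanning each character of 'famazuneffa':
  Position 1: 'f' -> consonant (running count: 0)
  Position 2: 'a' -> vowel (running count: 1)
  Position 3: 'm' -> consonant (running count: 1)
  Position 4: 'a' -> vowel (running count: 2)
  Position 5: 'z' -> consonant (running count: 2)
  Position 6: 'u' -> vowel (running count: 3)
  Position 7: 'n' -> consonant (running count: 3)
  Position 8: 'e' -> vowel (running count: 4)
  Position 9: 'f' -> consonant (running count: 4)
  Position 10: 'f' -> consonant (running count: 4)
  Position 11: 'a' -> vowel (running count: 5)
Total vowels: 5

5


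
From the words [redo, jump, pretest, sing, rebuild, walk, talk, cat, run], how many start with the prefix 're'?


Checking each word for prefix 're':
  'redo' -> YES, starts with 're' (count: 1)
  'jump' -> no (count: 1)
  'pretest' -> no (count: 1)
  'sing' -> no (count: 1)
  'rebuild' -> YES, starts with 're' (count: 2)
  'walk' -> no (count: 2)
  'talk' -> no (count: 2)
  'cat' -> no (count: 2)
  'run' -> no (count: 2)
Total with prefix 're': 2

2


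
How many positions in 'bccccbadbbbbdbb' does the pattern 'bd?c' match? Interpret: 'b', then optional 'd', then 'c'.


Pattern: bd?c means 'b', then optional 'd', then 'c'.
Scanning 'bccccbadbbbbdbb' position-by-position:
  Pos 0: window 'bcc' -> MATCH
  Pos 1: window 'ccc' -> no
  Pos 2: window 'ccc' -> no
  Pos 3: window 'ccb' -> no
  Pos 4: window 'cba' -> no
  Pos 5: window 'bad' -> no
  Pos 6: window 'adb' -> no
  Pos 7: window 'dbb' -> no
  Pos 8: window 'bbb' -> no
  Pos 9: window 'bbb' -> no
  Pos 10: window 'bbd' -> no
  Pos 11: window 'bdb' -> no
  Pos 12: window 'dbb' -> no
  Pos 13: window 'bb' -> no
  Pos 14: window 'b' -> no
Total matches: 1

1


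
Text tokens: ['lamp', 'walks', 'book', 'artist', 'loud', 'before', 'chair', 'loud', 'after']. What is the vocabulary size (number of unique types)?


Listing all tokens and tracking unique types:
  Token 1: 'lamp' -> NEW (unique so far: 1)
  Token 2: 'walks' -> NEW (unique so far: 2)
  Token 3: 'book' -> NEW (unique so far: 3)
  Token 4: 'artist' -> NEW (unique so far: 4)
  Token 5: 'loud' -> NEW (unique so far: 5)
  Token 6: 'before' -> NEW (unique so far: 6)
  Token 7: 'chair' -> NEW (unique so far: 7)
  Token 8: 'loud' -> duplicate (unique so far: 7)
  Token 9: 'after' -> NEW (unique so far: 8)
Unique types: ('after', 'artist', 'before', 'book', 'chair', 'lamp', 'loud', 'walks')
Vocabulary size: 8

8


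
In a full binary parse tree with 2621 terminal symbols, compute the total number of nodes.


Leaf nodes (terminals): 2621
Internal nodes = n - 1 = 2621 - 1 = 2620
Total = leaves + internal = 2621 + 2620 = 5241

5241


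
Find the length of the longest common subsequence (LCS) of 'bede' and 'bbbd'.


DP table for LCS of 'bede' and 'bbbd':
       b  b  b  d
    0  0  0  0  0
  b 0  1  1  1  1
  e 0  1  1  1  1
  d 0  1  1  1  2
  e 0  1  1  1  2
LCS: 'bd'
LCS length = 2

2


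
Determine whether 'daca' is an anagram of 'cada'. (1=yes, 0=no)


Sort characters of 'daca': 'aacd'
Sort characters of 'cada': 'aacd'
Sorted forms match -> they ARE anagrams
Result: 1

1


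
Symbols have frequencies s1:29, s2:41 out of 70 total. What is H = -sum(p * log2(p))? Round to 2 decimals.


Computing entropy H = -sum(p_i * log2(p_i)):
  s1: p = 29/70 = 0.4143, -p*log2(p) = 0.5267
  s2: p = 41/70 = 0.5857, -p*log2(p) = 0.4520
H = sum of terms = 0.9787
Rounded to 2 decimals: 0.98

0.98


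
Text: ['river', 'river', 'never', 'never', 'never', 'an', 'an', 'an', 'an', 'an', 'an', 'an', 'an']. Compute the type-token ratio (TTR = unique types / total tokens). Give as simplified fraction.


Tokens: 13
Unique types: ('an', 'never', 'river') = 3
TTR = 3/13
Already in lowest terms.

3/13


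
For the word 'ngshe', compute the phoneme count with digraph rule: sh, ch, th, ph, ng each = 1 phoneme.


Parsing 'ngshe' greedily, digraphs first:
  'ng' -> digraph (1 consonant phoneme) (phonemes so far: 1)
  'sh' -> digraph (1 consonant phoneme) (phonemes so far: 2)
  'e' -> vowel phoneme (phonemes so far: 3)
Total phonemes: 3

3


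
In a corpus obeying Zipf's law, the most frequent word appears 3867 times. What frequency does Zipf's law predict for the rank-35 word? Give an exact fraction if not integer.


Zipf's law: freq(rank) = f1 / rank
f1 = 3867, rank = 35
freq = 3867 / 35
GCD(3867, 35) = 1
Simplified: 3867/35

3867/35


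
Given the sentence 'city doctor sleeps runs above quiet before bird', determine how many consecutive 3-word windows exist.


Word trigrams from [8] words:
  Trigram 1: (city doctor sleeps)
  Trigram 2: (doctor sleeps runs)
  Trigram 3: (sleeps runs above)
  Trigram 4: (runs above quiet)
  Trigram 5: (above quiet before)
  Trigram 6: (quiet before bird)
Total word trigrams: 8 - 2 = 6

6


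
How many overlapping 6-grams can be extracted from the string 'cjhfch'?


String 'cjhfch' has length L = 6.
Number of overlapping n-grams = L - n + 1
Substituting: 6 - 6 + 1 = 1

1


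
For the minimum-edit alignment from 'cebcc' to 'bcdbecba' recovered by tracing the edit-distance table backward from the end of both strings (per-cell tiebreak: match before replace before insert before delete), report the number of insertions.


Edit distance = 5. Backtracking from cell (5, 8) with preference match > replace > insert > delete,
then listing the resulting alignment 'cebcc' -> 'bcdbecba' left to right:
  Step 1: insert 'b' [insertion #1]
  Step 2: keep 'c'
  Step 3: replace e->d
  Step 4: keep 'b'
  Step 5: insert 'e' [insertion #2]
  Step 6: keep 'c'
  Step 7: insert 'b' [insertion #3]
  Step 8: replace c->a
Total insertions: 3

3


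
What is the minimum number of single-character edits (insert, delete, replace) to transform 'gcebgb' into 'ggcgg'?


Building DP table for s1='gcebgb' (len 6) and s2='ggcgg' (len 5):
       g  g  c  g  g
    0  1  2  3  4  5
  g 1  0  1  2  3  4
  c 2  1  1  1  2  3
  e 3  2  2  2  2  3
  b 4  3  3  3  3  3
  g 5  4  3  4  3  3
  b 6  5  4  4  4  4
Edit distance = dp[6][5] = 4

4


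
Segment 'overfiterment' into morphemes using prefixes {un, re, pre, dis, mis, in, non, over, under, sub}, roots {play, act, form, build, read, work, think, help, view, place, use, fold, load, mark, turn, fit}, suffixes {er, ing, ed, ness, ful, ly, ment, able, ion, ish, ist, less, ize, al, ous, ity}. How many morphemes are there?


Segmenting 'overfiterment' against the inventory:
  'over' -> prefix (morpheme 1)
  'fit' -> root (morpheme 2)
  'er' -> suffix (morpheme 3)
  'ment' -> suffix (morpheme 4)
Total morphemes: 4

4


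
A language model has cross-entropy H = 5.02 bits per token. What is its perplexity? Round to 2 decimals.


Perplexity formula: PP = 2^H
H = 5.02
PP = 2^5.02
Decompose: 2^5.02 = 2^5 * 2^0.02
2^5 = 32, 2^0.02 ~ 1.0139595
PP ~ 32 * 1.0139595 = 32.4467040
Rounded to 2 decimals: 32.45

32.45


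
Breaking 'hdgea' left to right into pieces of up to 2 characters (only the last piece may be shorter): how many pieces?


'hdgea' has 5 characters.
Chunking with max size 2:
  Chunk 1: 'hd' (positions 0-1)
  Chunk 2: 'ge' (positions 2-3)
  Chunk 3: 'a' (positions 4-4)
Total chunks: ceil(5 / 2) = 3

3


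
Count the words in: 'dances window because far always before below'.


Counting words by splitting on spaces:
  Word 1: 'dances'
  Word 2: 'window'
  Word 3: 'because'
  Word 4: 'far'
  Word 5: 'always'
  Word 6: 'before'
  Word 7: 'below'
Total words: 7

7


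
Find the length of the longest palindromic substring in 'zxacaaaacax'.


Scanning 'zxacaaaacax' for palindromic substrings.
Substring at positions 1-10: 'xacaaaacax'.
Check: reverse('xacaaaacax') = 'xacaaaacax' -> palindrome confirmed.
Neighbouring characters ('z' / '-') break symmetry, so it cannot extend further.
No longer palindromic substring exists; longest length = 10

10


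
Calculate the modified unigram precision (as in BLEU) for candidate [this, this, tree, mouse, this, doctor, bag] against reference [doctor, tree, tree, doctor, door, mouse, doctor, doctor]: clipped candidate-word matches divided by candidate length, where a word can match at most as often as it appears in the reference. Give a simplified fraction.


Reference word counts: {'doctor': 4, 'door': 1, 'mouse': 1, 'tree': 2}
Checking each candidate word (with clipping):
  'this' -> not in reference -> no match (matches: 0)
  'this' -> not in reference -> no match (matches: 0)
  'tree' -> in reference (ref count 2, used 1/2) -> match (matches: 1)
  'mouse' -> in reference (ref count 1, used 1/1) -> match (matches: 2)
  'this' -> not in reference -> no match (matches: 2)
  'doctor' -> in reference (ref count 4, used 1/4) -> match (matches: 3)
  'bag' -> not in reference -> no match (matches: 3)
Clipped matches: 3, Candidate length: 7
Precision = 3/7

3/7


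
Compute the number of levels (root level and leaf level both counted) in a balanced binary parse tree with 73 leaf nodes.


In a balanced binary tree with n leaves the deepest leaf is ceil(log2(n)) edges below the root,
so counting node levels inclusive of root and leaves gives ceil(log2(n)) + 1 levels.
log2(73) = 6.1898
ceil(6.1898) = 7
levels = 7 + 1 = 8

8


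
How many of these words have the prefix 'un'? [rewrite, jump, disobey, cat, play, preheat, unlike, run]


Checking each word for prefix 'un':
  'rewrite' -> no (count: 0)
  'jump' -> no (count: 0)
  'disobey' -> no (count: 0)
  'cat' -> no (count: 0)
  'play' -> no (count: 0)
  'preheat' -> no (count: 0)
  'unlike' -> YES, starts with 'un' (count: 1)
  'run' -> no (count: 1)
Total with prefix 'un': 1

1


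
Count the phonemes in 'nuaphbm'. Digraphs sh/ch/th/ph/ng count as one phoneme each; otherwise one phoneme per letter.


Parsing 'nuaphbm' greedily, digraphs first:
  'n' -> consonant phoneme (phonemes so far: 1)
  'u' -> vowel phoneme (phonemes so far: 2)
  'a' -> vowel phoneme (phonemes so far: 3)
  'ph' -> digraph (1 consonant phoneme) (phonemes so far: 4)
  'b' -> consonant phoneme (phonemes so far: 5)
  'm' -> consonant phoneme (phonemes so far: 6)
Total phonemes: 6

6


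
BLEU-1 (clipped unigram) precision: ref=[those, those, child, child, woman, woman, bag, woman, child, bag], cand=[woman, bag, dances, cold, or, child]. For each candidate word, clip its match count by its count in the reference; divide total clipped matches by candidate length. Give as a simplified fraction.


Reference word counts: {'bag': 2, 'child': 3, 'those': 2, 'woman': 3}
Checking each candidate word (with clipping):
  'woman' -> in reference (ref count 3, used 1/3) -> match (matches: 1)
  'bag' -> in reference (ref count 2, used 1/2) -> match (matches: 2)
  'dances' -> not in reference -> no match (matches: 2)
  'cold' -> not in reference -> no match (matches: 2)
  'or' -> not in reference -> no match (matches: 2)
  'child' -> in reference (ref count 3, used 1/3) -> match (matches: 3)
Clipped matches: 3, Candidate length: 6
Precision = 3/6 = 1/2

1/2


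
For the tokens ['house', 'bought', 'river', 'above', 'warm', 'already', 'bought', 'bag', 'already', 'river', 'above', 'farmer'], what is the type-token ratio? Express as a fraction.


Tokens: 12
Unique types: ('above', 'already', 'bag', 'bought', 'farmer', 'house', 'river', 'warm') = 8
TTR = 8/12
Simplify: divide both by 4 -> 2/3
TTR = 2/3

2/3


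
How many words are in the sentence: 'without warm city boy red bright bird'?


Counting words by splitting on spaces:
  Word 1: 'without'
  Word 2: 'warm'
  Word 3: 'city'
  Word 4: 'boy'
  Word 5: 'red'
  Word 6: 'bright'
  Word 7: 'bird'
Total words: 7

7


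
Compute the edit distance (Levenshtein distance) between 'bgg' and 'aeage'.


Building DP table for s1='bgg' (len 3) and s2='aeage' (len 5):
       a  e  a  g  e
    0  1  2  3  4  5
  b 1  1  2  3  4  5
  g 2  2  2  3  3  4
  g 3  3  3  3  3  4
Edit distance = dp[3][5] = 4

4


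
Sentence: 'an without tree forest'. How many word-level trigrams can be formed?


Word trigrams from [4] words:
  Trigram 1: (an without tree)
  Trigram 2: (without tree forest)
Total word trigrams: 4 - 2 = 2

2


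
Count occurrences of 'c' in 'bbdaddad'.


Scanning 'bbdaddad' for 'c':
  No matches found.
Total occurrences of 'c': 0

0


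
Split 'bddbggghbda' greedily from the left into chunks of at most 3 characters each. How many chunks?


'bddbggghbda' has 11 characters.
Chunking with max size 3:
  Chunk 1: 'bdd' (positions 0-2)
  Chunk 2: 'bgg' (positions 3-5)
  Chunk 3: 'ghb' (positions 6-8)
  Chunk 4: 'da' (positions 9-10)
Total chunks: ceil(11 / 3) = 4

4


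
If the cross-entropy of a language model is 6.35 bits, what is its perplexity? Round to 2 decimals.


Perplexity formula: PP = 2^H
H = 6.35
PP = 2^6.35
Decompose: 2^6.35 = 2^6 * 2^0.35
2^6 = 64, 2^0.35 ~ 1.2745606
PP ~ 64 * 1.2745606 = 81.5718784
Rounded to 2 decimals: 81.57

81.57


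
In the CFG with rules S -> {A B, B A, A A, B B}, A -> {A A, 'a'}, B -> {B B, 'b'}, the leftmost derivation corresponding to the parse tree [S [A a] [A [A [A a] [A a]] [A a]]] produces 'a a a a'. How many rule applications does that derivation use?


Every bracketed nonterminal node [X ...] in the tree is produced by exactly one rule application.
Reading the tree off as a leftmost derivation:
  Step 1: S  =>  A A   (applied S -> A A)
  Step 2: A A  =>  a A   (applied A -> a)
  Step 3: a A  =>  a A A   (applied A -> A A)
  Step 4: a A A  =>  a A A A   (applied A -> A A)
  Step 5: a A A A  =>  a a A A   (applied A -> a)
  Step 6: a a A A  =>  a a a A   (applied A -> a)
  Step 7: a a a A  =>  a a a a   (applied A -> a)
Final yield: a a a a
Total rewrite steps: 7

7


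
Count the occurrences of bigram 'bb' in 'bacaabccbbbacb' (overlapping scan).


Scanning 'bacaabccbbbacb' for bigram 'bb':
  Position 0: 'ba' -> no
  Position 1: 'ac' -> no
  Position 2: 'ca' -> no
  Position 3: 'aa' -> no
  Position 4: 'ab' -> no
  Position 5: 'bc' -> no
  Position 6: 'cc' -> no
  Position 7: 'cb' -> no
  Position 8: 'bb' -> MATCH
  Position 9: 'bb' -> MATCH
  Position 10: 'ba' -> no
  Position 11: 'ac' -> no
  Position 12: 'cb' -> no
Total matches: 2

2


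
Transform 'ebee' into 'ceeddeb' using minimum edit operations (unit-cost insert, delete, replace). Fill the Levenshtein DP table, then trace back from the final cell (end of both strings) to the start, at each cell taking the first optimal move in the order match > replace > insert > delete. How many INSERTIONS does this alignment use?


Edit distance = 5. Backtracking from cell (4, 7) with preference match > replace > insert > delete,
then listing the resulting alignment 'ebee' -> 'ceeddeb' left to right:
  Step 1: insert 'c' [insertion #1]
  Step 2: insert 'e' [insertion #2]
  Step 3: keep 'e'
  Step 4: insert 'd' [insertion #3]
  Step 5: replace b->d
  Step 6: keep 'e'
  Step 7: replace e->b
Total insertions: 3

3


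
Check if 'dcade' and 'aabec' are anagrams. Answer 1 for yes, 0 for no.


Sort characters of 'dcade': 'acdde'
Sort characters of 'aabec': 'aabce'
Sorted forms differ -> they are NOT anagrams
Result: 0

0


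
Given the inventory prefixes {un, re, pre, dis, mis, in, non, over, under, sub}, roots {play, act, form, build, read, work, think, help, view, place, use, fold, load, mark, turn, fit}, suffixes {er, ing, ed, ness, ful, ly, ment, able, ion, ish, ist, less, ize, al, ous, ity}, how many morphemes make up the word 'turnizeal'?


Segmenting 'turnizeal' against the inventory:
  'turn' -> root (morpheme 1)
  'ize' -> suffix (morpheme 2)
  'al' -> suffix (morpheme 3)
Total morphemes: 3

3


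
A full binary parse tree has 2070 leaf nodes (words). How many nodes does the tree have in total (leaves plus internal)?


Leaf nodes (terminals): 2070
Internal nodes = n - 1 = 2070 - 1 = 2069
Total = leaves + internal = 2070 + 2069 = 4139

4139


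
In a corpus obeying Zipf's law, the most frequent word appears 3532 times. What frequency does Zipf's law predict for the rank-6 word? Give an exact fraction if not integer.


Zipf's law: freq(rank) = f1 / rank
f1 = 3532, rank = 6
freq = 3532 / 6
GCD(3532, 6) = 2
Simplified: 1766/3

1766/3


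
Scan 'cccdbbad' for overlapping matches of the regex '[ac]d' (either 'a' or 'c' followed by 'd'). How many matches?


Pattern: [ac]d means either 'a' or 'c' followed by 'd'.
Scanning 'cccdbbad' position-by-position:
  Pos 0: window 'cc' -> no
  Pos 1: window 'cc' -> no
  Pos 2: window 'cd' -> MATCH
  Pos 3: window 'db' -> no
  Pos 4: window 'bb' -> no
  Pos 5: window 'ba' -> no
  Pos 6: window 'ad' -> MATCH
  Pos 7: window 'd' -> no
Total matches: 2

2


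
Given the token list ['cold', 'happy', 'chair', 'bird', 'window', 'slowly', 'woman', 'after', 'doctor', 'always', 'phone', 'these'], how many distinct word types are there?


Listing all tokens and tracking unique types:
  Token 1: 'cold' -> NEW (unique so far: 1)
  Token 2: 'happy' -> NEW (unique so far: 2)
  Token 3: 'chair' -> NEW (unique so far: 3)
  Token 4: 'bird' -> NEW (unique so far: 4)
  Token 5: 'window' -> NEW (unique so far: 5)
  Token 6: 'slowly' -> NEW (unique so far: 6)
  Token 7: 'woman' -> NEW (unique so far: 7)
  Token 8: 'after' -> NEW (unique so far: 8)
  Token 9: 'doctor' -> NEW (unique so far: 9)
  Token 10: 'always' -> NEW (unique so far: 10)
  Token 11: 'phone' -> NEW (unique so far: 11)
  Token 12: 'these' -> NEW (unique so far: 12)
Unique types: ('after', 'always', 'bird', 'chair', 'cold', 'doctor', 'happy', 'phone', 'slowly', 'these', 'window', 'woman')
Vocabulary size: 12

12


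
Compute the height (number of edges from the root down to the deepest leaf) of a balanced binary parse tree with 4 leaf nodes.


In a balanced binary tree with n leaves the deepest leaf is ceil(log2(n)) edges below the root.
log2(4) = 2.0000
ceil(2.0000) = 2
height (edges) = 2

2


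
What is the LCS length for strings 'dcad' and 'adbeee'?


DP table for LCS of 'dcad' and 'adbeee':
       a  d  b  e  e  e
    0  0  0  0  0  0  0
  d 0  0  1  1  1  1  1
  c 0  0  1  1  1  1  1
  a 0  1  1  1  1  1  1
  d 0  1  2  2  2  2  2
LCS: 'ad'
LCS length = 2

2


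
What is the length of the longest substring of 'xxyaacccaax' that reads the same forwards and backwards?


Scanning 'xxyaacccaax' for palindromic substrings.
Substring at positions 3-9: 'aacccaa'.
Check: reverse('aacccaa') = 'aacccaa' -> palindrome confirmed.
Neighbouring characters ('y' / 'x') break symmetry, so it cannot extend further.
No longer palindromic substring exists; longest length = 7

7


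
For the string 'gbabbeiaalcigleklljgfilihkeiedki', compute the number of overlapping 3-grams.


String 'gbabbeiaalcigleklljgfilihkeiedki' has length L = 32.
Number of overlapping n-grams = L - n + 1
Substituting: 32 - 3 + 1 = 30

30


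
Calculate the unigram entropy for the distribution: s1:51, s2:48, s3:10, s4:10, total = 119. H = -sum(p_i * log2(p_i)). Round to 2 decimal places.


Computing entropy H = -sum(p_i * log2(p_i)):
  s1: p = 51/119 = 0.4286, -p*log2(p) = 0.5239
  s2: p = 48/119 = 0.4034, -p*log2(p) = 0.5283
  s3: p = 10/119 = 0.0840, -p*log2(p) = 0.3002
  s4: p = 10/119 = 0.0840, -p*log2(p) = 0.3002
H = sum of terms = 1.6526
Rounded to 2 decimals: 1.65

1.65


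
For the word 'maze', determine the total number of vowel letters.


Scanning each character of 'maze':
  Position 1: 'm' -> consonant (running count: 0)
  Position 2: 'a' -> vowel (running count: 1)
  Position 3: 'z' -> consonant (running count: 1)
  Position 4: 'e' -> vowel (running count: 2)
Total vowels: 2

2


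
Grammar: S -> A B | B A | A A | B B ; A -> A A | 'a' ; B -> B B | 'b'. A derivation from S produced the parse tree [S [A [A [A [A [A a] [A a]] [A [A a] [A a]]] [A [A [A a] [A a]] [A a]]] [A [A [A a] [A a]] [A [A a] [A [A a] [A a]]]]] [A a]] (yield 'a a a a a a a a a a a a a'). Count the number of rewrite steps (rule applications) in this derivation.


Every bracketed nonterminal node [X ...] in the tree is produced by exactly one rule application.
Reading the tree off as a leftmost derivation:
  Step 1: S  =>  A A   (applied S -> A A)
  Step 2: A A  =>  A A A   (applied A -> A A)
  Step 3: A A A  =>  A A A A   (applied A -> A A)
  Step 4: A A A A  =>  A A A A A   (applied A -> A A)
  Step 5: A A A A A  =>  A A A A A A   (applied A -> A A)
  Step 6: A A A A A A  =>  a A A A A A   (applied A -> a)
  Step 7: a A A A A A  =>  a a A A A A   (applied A -> a)
  Step 8: a a A A A A  =>  a a A A A A A   (applied A -> A A)
  Step 9: a a A A A A A  =>  a a a A A A A   (applied A -> a)
  Step 10: a a a A A A A  =>  a a a a A A A   (applied A -> a)
  Step 11: a a a a A A A  =>  a a a a A A A A   (applied A -> A A)
  Step 12: a a a a A A A A  =>  a a a a A A A A A   (applied A -> A A)
  Step 13: a a a a A A A A A  =>  a a a a a A A A A   (applied A -> a)
  Step 14: a a a a a A A A A  =>  a a a a a a A A A   (applied A -> a)
  Step 15: a a a a a a A A A  =>  a a a a a a a A A   (applied A -> a)
  Step 16: a a a a a a a A A  =>  a a a a a a a A A A   (applied A -> A A)
  Step 17: a a a a a a a A A A  =>  a a a a a a a A A A A   (applied A -> A A)
  Step 18: a a a a a a a A A A A  =>  a a a a a a a a A A A   (applied A -> a)
  Step 19: a a a a a a a a A A A  =>  a a a a a a a a a A A   (applied A -> a)
  Step 20: a a a a a a a a a A A  =>  a a a a a a a a a A A A   (applied A -> A A)
  Step 21: a a a a a a a a a A A A  =>  a a a a a a a a a a A A   (applied A -> a)
  Step 22: a a a a a a a a a a A A  =>  a a a a a a a a a a A A A   (applied A -> A A)
  Step 23: a a a a a a a a a a A A A  =>  a a a a a a a a a a a A A   (applied A -> a)
  Step 24: a a a a a a a a a a a A A  =>  a a a a a a a a a a a a A   (applied A -> a)
  Step 25: a a a a a a a a a a a a A  =>  a a a a a a a a a a a a a   (applied A -> a)
Final yield: a a a a a a a a a a a a a
Total rewrite steps: 25

25
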